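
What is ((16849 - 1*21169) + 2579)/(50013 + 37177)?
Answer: -1741/87190 ≈ -0.019968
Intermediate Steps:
((16849 - 1*21169) + 2579)/(50013 + 37177) = ((16849 - 21169) + 2579)/87190 = (-4320 + 2579)*(1/87190) = -1741*1/87190 = -1741/87190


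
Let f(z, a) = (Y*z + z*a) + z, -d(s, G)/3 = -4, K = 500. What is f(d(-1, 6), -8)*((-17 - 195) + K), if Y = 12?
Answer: 17280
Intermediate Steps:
d(s, G) = 12 (d(s, G) = -3*(-4) = 12)
f(z, a) = 13*z + a*z (f(z, a) = (12*z + z*a) + z = (12*z + a*z) + z = 13*z + a*z)
f(d(-1, 6), -8)*((-17 - 195) + K) = (12*(13 - 8))*((-17 - 195) + 500) = (12*5)*(-212 + 500) = 60*288 = 17280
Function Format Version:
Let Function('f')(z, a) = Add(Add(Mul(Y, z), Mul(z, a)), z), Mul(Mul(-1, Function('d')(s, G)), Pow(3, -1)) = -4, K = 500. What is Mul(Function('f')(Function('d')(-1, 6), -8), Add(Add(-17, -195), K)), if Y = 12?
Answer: 17280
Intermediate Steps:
Function('d')(s, G) = 12 (Function('d')(s, G) = Mul(-3, -4) = 12)
Function('f')(z, a) = Add(Mul(13, z), Mul(a, z)) (Function('f')(z, a) = Add(Add(Mul(12, z), Mul(z, a)), z) = Add(Add(Mul(12, z), Mul(a, z)), z) = Add(Mul(13, z), Mul(a, z)))
Mul(Function('f')(Function('d')(-1, 6), -8), Add(Add(-17, -195), K)) = Mul(Mul(12, Add(13, -8)), Add(Add(-17, -195), 500)) = Mul(Mul(12, 5), Add(-212, 500)) = Mul(60, 288) = 17280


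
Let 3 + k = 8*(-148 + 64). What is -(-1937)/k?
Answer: -1937/675 ≈ -2.8696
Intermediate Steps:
k = -675 (k = -3 + 8*(-148 + 64) = -3 + 8*(-84) = -3 - 672 = -675)
-(-1937)/k = -(-1937)/(-675) = -(-1937)*(-1)/675 = -1*1937/675 = -1937/675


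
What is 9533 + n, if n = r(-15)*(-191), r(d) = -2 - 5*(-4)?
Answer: 6095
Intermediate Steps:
r(d) = 18 (r(d) = -2 + 20 = 18)
n = -3438 (n = 18*(-191) = -3438)
9533 + n = 9533 - 3438 = 6095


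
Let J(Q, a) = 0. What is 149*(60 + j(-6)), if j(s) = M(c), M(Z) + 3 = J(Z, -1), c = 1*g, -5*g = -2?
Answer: 8493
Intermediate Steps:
g = ⅖ (g = -⅕*(-2) = ⅖ ≈ 0.40000)
c = ⅖ (c = 1*(⅖) = ⅖ ≈ 0.40000)
M(Z) = -3 (M(Z) = -3 + 0 = -3)
j(s) = -3
149*(60 + j(-6)) = 149*(60 - 3) = 149*57 = 8493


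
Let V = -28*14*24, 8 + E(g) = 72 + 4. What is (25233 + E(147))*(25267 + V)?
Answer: 401248559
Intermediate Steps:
E(g) = 68 (E(g) = -8 + (72 + 4) = -8 + 76 = 68)
V = -9408 (V = -392*24 = -9408)
(25233 + E(147))*(25267 + V) = (25233 + 68)*(25267 - 9408) = 25301*15859 = 401248559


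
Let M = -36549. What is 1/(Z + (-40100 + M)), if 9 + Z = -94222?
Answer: -1/170880 ≈ -5.8521e-6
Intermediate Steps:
Z = -94231 (Z = -9 - 94222 = -94231)
1/(Z + (-40100 + M)) = 1/(-94231 + (-40100 - 36549)) = 1/(-94231 - 76649) = 1/(-170880) = -1/170880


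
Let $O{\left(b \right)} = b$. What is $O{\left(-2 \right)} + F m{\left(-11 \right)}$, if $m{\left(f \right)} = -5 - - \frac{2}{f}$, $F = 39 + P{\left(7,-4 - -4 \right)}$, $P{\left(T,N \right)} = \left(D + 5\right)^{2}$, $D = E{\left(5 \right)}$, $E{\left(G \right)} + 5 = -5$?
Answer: $- \frac{3670}{11} \approx -333.64$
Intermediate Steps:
$E{\left(G \right)} = -10$ ($E{\left(G \right)} = -5 - 5 = -10$)
$D = -10$
$P{\left(T,N \right)} = 25$ ($P{\left(T,N \right)} = \left(-10 + 5\right)^{2} = \left(-5\right)^{2} = 25$)
$F = 64$ ($F = 39 + 25 = 64$)
$m{\left(f \right)} = -5 + \frac{2}{f}$
$O{\left(-2 \right)} + F m{\left(-11 \right)} = -2 + 64 \left(-5 + \frac{2}{-11}\right) = -2 + 64 \left(-5 + 2 \left(- \frac{1}{11}\right)\right) = -2 + 64 \left(-5 - \frac{2}{11}\right) = -2 + 64 \left(- \frac{57}{11}\right) = -2 - \frac{3648}{11} = - \frac{3670}{11}$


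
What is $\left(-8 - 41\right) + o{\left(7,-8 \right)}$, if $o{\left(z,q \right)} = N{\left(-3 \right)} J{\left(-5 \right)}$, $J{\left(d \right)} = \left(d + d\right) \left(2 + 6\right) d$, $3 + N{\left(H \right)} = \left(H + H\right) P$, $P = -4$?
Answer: $8351$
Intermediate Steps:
$N{\left(H \right)} = -3 - 8 H$ ($N{\left(H \right)} = -3 + \left(H + H\right) \left(-4\right) = -3 + 2 H \left(-4\right) = -3 - 8 H$)
$J{\left(d \right)} = 16 d^{2}$ ($J{\left(d \right)} = 2 d 8 d = 16 d d = 16 d^{2}$)
$o{\left(z,q \right)} = 8400$ ($o{\left(z,q \right)} = \left(-3 - -24\right) 16 \left(-5\right)^{2} = \left(-3 + 24\right) 16 \cdot 25 = 21 \cdot 400 = 8400$)
$\left(-8 - 41\right) + o{\left(7,-8 \right)} = \left(-8 - 41\right) + 8400 = -49 + 8400 = 8351$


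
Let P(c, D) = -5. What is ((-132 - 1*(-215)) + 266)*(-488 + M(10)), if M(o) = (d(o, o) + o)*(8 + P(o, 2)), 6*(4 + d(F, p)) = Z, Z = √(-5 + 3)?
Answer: -164030 + 349*I*√2/2 ≈ -1.6403e+5 + 246.78*I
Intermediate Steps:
Z = I*√2 (Z = √(-2) = I*√2 ≈ 1.4142*I)
d(F, p) = -4 + I*√2/6 (d(F, p) = -4 + (I*√2)/6 = -4 + I*√2/6)
M(o) = -12 + 3*o + I*√2/2 (M(o) = ((-4 + I*√2/6) + o)*(8 - 5) = (-4 + o + I*√2/6)*3 = -12 + 3*o + I*√2/2)
((-132 - 1*(-215)) + 266)*(-488 + M(10)) = ((-132 - 1*(-215)) + 266)*(-488 + (-12 + 3*10 + I*√2/2)) = ((-132 + 215) + 266)*(-488 + (-12 + 30 + I*√2/2)) = (83 + 266)*(-488 + (18 + I*√2/2)) = 349*(-470 + I*√2/2) = -164030 + 349*I*√2/2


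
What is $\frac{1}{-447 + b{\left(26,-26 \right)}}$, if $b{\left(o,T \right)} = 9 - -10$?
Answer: $- \frac{1}{428} \approx -0.0023364$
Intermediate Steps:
$b{\left(o,T \right)} = 19$ ($b{\left(o,T \right)} = 9 + 10 = 19$)
$\frac{1}{-447 + b{\left(26,-26 \right)}} = \frac{1}{-447 + 19} = \frac{1}{-428} = - \frac{1}{428}$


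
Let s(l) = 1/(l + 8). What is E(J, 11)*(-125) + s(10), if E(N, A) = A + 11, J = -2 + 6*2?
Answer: -49499/18 ≈ -2749.9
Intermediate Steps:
s(l) = 1/(8 + l)
J = 10 (J = -2 + 12 = 10)
E(N, A) = 11 + A
E(J, 11)*(-125) + s(10) = (11 + 11)*(-125) + 1/(8 + 10) = 22*(-125) + 1/18 = -2750 + 1/18 = -49499/18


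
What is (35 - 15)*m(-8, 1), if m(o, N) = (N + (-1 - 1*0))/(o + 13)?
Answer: 0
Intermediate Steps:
m(o, N) = (-1 + N)/(13 + o) (m(o, N) = (N + (-1 + 0))/(13 + o) = (N - 1)/(13 + o) = (-1 + N)/(13 + o))
(35 - 15)*m(-8, 1) = (35 - 15)*((-1 + 1)/(13 - 8)) = 20*(0/5) = 20*((⅕)*0) = 20*0 = 0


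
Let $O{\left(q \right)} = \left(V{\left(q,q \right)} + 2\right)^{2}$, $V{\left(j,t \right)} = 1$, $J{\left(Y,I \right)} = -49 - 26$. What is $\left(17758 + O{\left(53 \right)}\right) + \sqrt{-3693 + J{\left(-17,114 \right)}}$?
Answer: $17767 + 2 i \sqrt{942} \approx 17767.0 + 61.384 i$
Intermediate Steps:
$J{\left(Y,I \right)} = -75$
$O{\left(q \right)} = 9$ ($O{\left(q \right)} = \left(1 + 2\right)^{2} = 3^{2} = 9$)
$\left(17758 + O{\left(53 \right)}\right) + \sqrt{-3693 + J{\left(-17,114 \right)}} = \left(17758 + 9\right) + \sqrt{-3693 - 75} = 17767 + \sqrt{-3768} = 17767 + 2 i \sqrt{942}$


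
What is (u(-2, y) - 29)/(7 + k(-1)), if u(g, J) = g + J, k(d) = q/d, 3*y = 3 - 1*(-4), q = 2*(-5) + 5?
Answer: -43/18 ≈ -2.3889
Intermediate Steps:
q = -5 (q = -10 + 5 = -5)
y = 7/3 (y = (3 - 1*(-4))/3 = (3 + 4)/3 = (⅓)*7 = 7/3 ≈ 2.3333)
k(d) = -5/d
u(g, J) = J + g
(u(-2, y) - 29)/(7 + k(-1)) = ((7/3 - 2) - 29)/(7 - 5/(-1)) = (⅓ - 29)/(7 - 5*(-1)) = -86/3/(7 + 5) = -86/3/12 = (1/12)*(-86/3) = -43/18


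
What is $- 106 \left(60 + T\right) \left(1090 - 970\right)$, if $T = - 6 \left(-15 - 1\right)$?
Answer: $-1984320$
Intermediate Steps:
$T = 96$ ($T = \left(-6\right) \left(-16\right) = 96$)
$- 106 \left(60 + T\right) \left(1090 - 970\right) = - 106 \left(60 + 96\right) \left(1090 - 970\right) = - 106 \cdot 156 \cdot 120 = \left(-106\right) 18720 = -1984320$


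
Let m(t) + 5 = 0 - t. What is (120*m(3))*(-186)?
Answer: 178560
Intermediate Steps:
m(t) = -5 - t (m(t) = -5 + (0 - t) = -5 - t)
(120*m(3))*(-186) = (120*(-5 - 1*3))*(-186) = (120*(-5 - 3))*(-186) = (120*(-8))*(-186) = -960*(-186) = 178560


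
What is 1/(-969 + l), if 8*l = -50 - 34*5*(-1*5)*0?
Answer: -4/3901 ≈ -0.0010254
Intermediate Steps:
l = -25/4 (l = (-50 - 34*5*(-1*5)*0)/8 = (-50 - 34*5*(-5)*0)/8 = (-50 - (-850)*0)/8 = (-50 - 34*0)/8 = (-50 + 0)/8 = (1/8)*(-50) = -25/4 ≈ -6.2500)
1/(-969 + l) = 1/(-969 - 25/4) = 1/(-3901/4) = -4/3901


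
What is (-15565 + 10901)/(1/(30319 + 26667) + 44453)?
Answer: -265782704/2533198659 ≈ -0.10492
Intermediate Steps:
(-15565 + 10901)/(1/(30319 + 26667) + 44453) = -4664/(1/56986 + 44453) = -4664/2533198659/56986 = -4664*56986/2533198659 = -265782704/2533198659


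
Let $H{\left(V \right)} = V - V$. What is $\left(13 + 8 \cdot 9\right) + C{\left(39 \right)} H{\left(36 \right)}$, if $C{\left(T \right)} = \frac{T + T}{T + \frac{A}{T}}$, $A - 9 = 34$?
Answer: $85$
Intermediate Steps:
$A = 43$ ($A = 9 + 34 = 43$)
$H{\left(V \right)} = 0$
$C{\left(T \right)} = \frac{2 T}{T + \frac{43}{T}}$ ($C{\left(T \right)} = \frac{T + T}{T + \frac{43}{T}} = \frac{2 T}{T + \frac{43}{T}}$)
$\left(13 + 8 \cdot 9\right) + C{\left(39 \right)} H{\left(36 \right)} = \left(13 + 8 \cdot 9\right) + \frac{2 \cdot 39^{2}}{43 + 39^{2}} \cdot 0 = \left(13 + 72\right) + 2 \cdot 1521 \frac{1}{43 + 1521} \cdot 0 = 85 + 2 \cdot 1521 \cdot \frac{1}{1564} \cdot 0 = 85 + \frac{1521}{782} \cdot 0 = 85 + 0 = 85$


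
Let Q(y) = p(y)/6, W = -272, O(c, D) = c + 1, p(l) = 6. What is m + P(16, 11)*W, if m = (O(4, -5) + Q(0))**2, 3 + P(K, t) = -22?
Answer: 6836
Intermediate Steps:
P(K, t) = -25 (P(K, t) = -3 - 22 = -25)
O(c, D) = 1 + c
Q(y) = 1 (Q(y) = 6/6 = 6*(1/6) = 1)
m = 36 (m = ((1 + 4) + 1)**2 = (5 + 1)**2 = 6**2 = 36)
m + P(16, 11)*W = 36 - 25*(-272) = 36 + 6800 = 6836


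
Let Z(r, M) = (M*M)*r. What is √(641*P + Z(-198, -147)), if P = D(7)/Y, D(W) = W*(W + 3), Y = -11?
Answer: 2*I*√129550498/11 ≈ 2069.5*I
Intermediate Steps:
Z(r, M) = r*M² (Z(r, M) = M²*r = r*M²)
D(W) = W*(3 + W)
P = -70/11 (P = (7*(3 + 7))/(-11) = (7*10)*(-1/11) = 70*(-1/11) = -70/11 ≈ -6.3636)
√(641*P + Z(-198, -147)) = √(641*(-70/11) - 198*(-147)²) = √(-44870/11 - 198*21609) = √(-44870/11 - 4278582) = √(-47109272/11) = 2*I*√129550498/11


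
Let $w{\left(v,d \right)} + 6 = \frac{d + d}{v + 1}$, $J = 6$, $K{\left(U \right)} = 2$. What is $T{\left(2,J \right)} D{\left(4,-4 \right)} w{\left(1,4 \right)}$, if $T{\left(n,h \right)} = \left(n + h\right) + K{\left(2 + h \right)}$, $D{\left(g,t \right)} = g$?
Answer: $-80$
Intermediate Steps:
$T{\left(n,h \right)} = 2 + h + n$ ($T{\left(n,h \right)} = \left(n + h\right) + 2 = \left(h + n\right) + 2 = 2 + h + n$)
$w{\left(v,d \right)} = -6 + \frac{2 d}{1 + v}$ ($w{\left(v,d \right)} = -6 + \frac{d + d}{v + 1} = -6 + \frac{2 d}{1 + v}$)
$T{\left(2,J \right)} D{\left(4,-4 \right)} w{\left(1,4 \right)} = \left(2 + 6 + 2\right) 4 \frac{2 \left(-3 + 4 - 3\right)}{1 + 1} = 10 \cdot 4 \frac{2 \left(-3 + 4 - 3\right)}{2} = 40 \cdot 2 \cdot \frac{1}{2} \left(-2\right) = 40 \left(-2\right) = -80$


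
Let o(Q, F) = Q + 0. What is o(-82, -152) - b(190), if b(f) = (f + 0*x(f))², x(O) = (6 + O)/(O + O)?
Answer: -36182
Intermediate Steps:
x(O) = (6 + O)/(2*O) (x(O) = (6 + O)/((2*O)) = (6 + O)*(1/(2*O)) = (6 + O)/(2*O))
b(f) = f² (b(f) = (f + 0*((6 + f)/(2*f)))² = (f + 0)² = f²)
o(Q, F) = Q
o(-82, -152) - b(190) = -82 - 1*190² = -82 - 1*36100 = -82 - 36100 = -36182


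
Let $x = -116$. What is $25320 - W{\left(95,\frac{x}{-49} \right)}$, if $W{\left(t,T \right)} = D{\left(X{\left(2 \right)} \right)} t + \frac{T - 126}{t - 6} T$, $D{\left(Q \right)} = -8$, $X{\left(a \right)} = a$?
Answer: $\frac{5573711848}{213689} \approx 26083.0$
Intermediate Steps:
$W{\left(t,T \right)} = - 8 t + \frac{T \left(-126 + T\right)}{-6 + t}$ ($W{\left(t,T \right)} = - 8 t + \frac{T - 126}{t - 6} T = - 8 t + \frac{-126 + T}{-6 + t} T = - 8 t + \frac{T \left(-126 + T\right)}{-6 + t}$)
$25320 - W{\left(95,\frac{x}{-49} \right)} = 25320 - \frac{\left(- \frac{116}{-49}\right)^{2} - 126 \left(- \frac{116}{-49}\right) - 8 \cdot 95^{2} + 48 \cdot 95}{-6 + 95} = 25320 - \frac{\left(\left(-116\right) \left(- \frac{1}{49}\right)\right)^{2} - 126 \left(\left(-116\right) \left(- \frac{1}{49}\right)\right) - 72200 + 4560}{89} = 25320 - \frac{\left(\frac{116}{49}\right)^{2} - \frac{2088}{7} - 72200 + 4560}{89} = 25320 - \frac{\frac{13456}{2401} - \frac{2088}{7} - 72200 + 4560}{89} = 25320 - \frac{1}{89} \left(- \frac{163106368}{2401}\right) = 25320 - - \frac{163106368}{213689} = 25320 + \frac{163106368}{213689} = \frac{5573711848}{213689}$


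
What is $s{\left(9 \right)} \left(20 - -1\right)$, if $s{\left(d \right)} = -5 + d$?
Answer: $84$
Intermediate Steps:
$s{\left(9 \right)} \left(20 - -1\right) = \left(-5 + 9\right) \left(20 - -1\right) = 4 \left(20 + 1\right) = 4 \cdot 21 = 84$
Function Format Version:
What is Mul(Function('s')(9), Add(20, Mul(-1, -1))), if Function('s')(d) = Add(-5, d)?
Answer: 84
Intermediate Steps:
Mul(Function('s')(9), Add(20, Mul(-1, -1))) = Mul(Add(-5, 9), Add(20, Mul(-1, -1))) = Mul(4, Add(20, 1)) = Mul(4, 21) = 84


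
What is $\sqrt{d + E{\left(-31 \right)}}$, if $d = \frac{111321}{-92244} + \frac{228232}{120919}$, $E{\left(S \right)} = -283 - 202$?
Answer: $\frac{i \sqrt{1673765653640157109801}}{1859008706} \approx 22.007 i$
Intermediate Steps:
$E{\left(S \right)} = -485$
$d = \frac{2530736203}{3718017412}$ ($d = 111321 \left(- \frac{1}{92244}\right) + 228232 \cdot \frac{1}{120919} = - \frac{37107}{30748} + \frac{228232}{120919} = \frac{2530736203}{3718017412} \approx 0.68067$)
$\sqrt{d + E{\left(-31 \right)}} = \sqrt{\frac{2530736203}{3718017412} - 485} = \sqrt{- \frac{1800707708617}{3718017412}} = \frac{i \sqrt{1673765653640157109801}}{1859008706}$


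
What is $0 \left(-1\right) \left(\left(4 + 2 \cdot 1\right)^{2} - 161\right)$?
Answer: $0$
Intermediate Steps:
$0 \left(-1\right) \left(\left(4 + 2 \cdot 1\right)^{2} - 161\right) = 0 \left(\left(4 + 2\right)^{2} - 161\right) = 0 \left(6^{2} - 161\right) = 0 \left(36 - 161\right) = 0 \left(-125\right) = 0$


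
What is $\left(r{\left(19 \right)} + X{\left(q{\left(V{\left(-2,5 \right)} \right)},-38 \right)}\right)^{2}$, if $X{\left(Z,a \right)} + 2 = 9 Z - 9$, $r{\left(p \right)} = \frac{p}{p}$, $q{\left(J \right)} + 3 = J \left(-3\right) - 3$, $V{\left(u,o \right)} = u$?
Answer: $100$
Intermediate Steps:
$q{\left(J \right)} = -6 - 3 J$ ($q{\left(J \right)} = -3 + \left(J \left(-3\right) - 3\right) = -3 - \left(3 + 3 J\right) = -6 - 3 J$)
$r{\left(p \right)} = 1$
$X{\left(Z,a \right)} = -11 + 9 Z$ ($X{\left(Z,a \right)} = -2 + \left(9 Z - 9\right) = -2 + \left(-9 + 9 Z\right) = -11 + 9 Z$)
$\left(r{\left(19 \right)} + X{\left(q{\left(V{\left(-2,5 \right)} \right)},-38 \right)}\right)^{2} = \left(1 - \left(11 - 9 \left(-6 - -6\right)\right)\right)^{2} = \left(1 - \left(11 - 9 \left(-6 + 6\right)\right)\right)^{2} = \left(1 + \left(-11 + 9 \cdot 0\right)\right)^{2} = \left(1 + \left(-11 + 0\right)\right)^{2} = \left(1 - 11\right)^{2} = \left(-10\right)^{2} = 100$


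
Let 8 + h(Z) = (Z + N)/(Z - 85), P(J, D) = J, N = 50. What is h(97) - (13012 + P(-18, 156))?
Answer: -51959/4 ≈ -12990.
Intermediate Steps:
h(Z) = -8 + (50 + Z)/(-85 + Z) (h(Z) = -8 + (Z + 50)/(Z - 85) = -8 + (50 + Z)/(-85 + Z))
h(97) - (13012 + P(-18, 156)) = (730 - 7*97)/(-85 + 97) - (13012 - 18) = (730 - 679)/12 - 1*12994 = (1/12)*51 - 12994 = 17/4 - 12994 = -51959/4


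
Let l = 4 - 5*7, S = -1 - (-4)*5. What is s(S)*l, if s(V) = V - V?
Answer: 0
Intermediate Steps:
S = 19 (S = -1 - 1*(-20) = -1 + 20 = 19)
s(V) = 0
l = -31 (l = 4 - 35 = -31)
s(S)*l = 0*(-31) = 0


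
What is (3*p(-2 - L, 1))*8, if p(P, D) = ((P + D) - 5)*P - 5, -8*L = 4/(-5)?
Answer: 4686/25 ≈ 187.44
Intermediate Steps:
L = ⅒ (L = -1/(2*(-5)) = -(-1)/(2*5) = -⅛*(-⅘) = ⅒ ≈ 0.10000)
p(P, D) = -5 + P*(-5 + D + P) (p(P, D) = ((D + P) - 5)*P - 5 = (-5 + D + P)*P - 5 = P*(-5 + D + P) - 5 = -5 + P*(-5 + D + P))
(3*p(-2 - L, 1))*8 = (3*(-5 + (-2 - 1*⅒)² - 5*(-2 - 1*⅒) + 1*(-2 - 1*⅒)))*8 = (3*(-5 + (-2 - ⅒)² - 5*(-2 - ⅒) + 1*(-2 - ⅒)))*8 = (3*(-5 + (-21/10)² - 5*(-21/10) + 1*(-21/10)))*8 = (3*(-5 + 441/100 + 21/2 - 21/10))*8 = (3*(781/100))*8 = (2343/100)*8 = 4686/25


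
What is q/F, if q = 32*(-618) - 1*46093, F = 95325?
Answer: -65869/95325 ≈ -0.69099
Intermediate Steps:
q = -65869 (q = -19776 - 46093 = -65869)
q/F = -65869/95325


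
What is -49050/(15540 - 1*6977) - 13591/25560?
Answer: -1370097733/218870280 ≈ -6.2599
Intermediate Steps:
-49050/(15540 - 1*6977) - 13591/25560 = -49050/(15540 - 6977) - 13591*1/25560 = -49050/8563 - 13591/25560 = -1370097733/218870280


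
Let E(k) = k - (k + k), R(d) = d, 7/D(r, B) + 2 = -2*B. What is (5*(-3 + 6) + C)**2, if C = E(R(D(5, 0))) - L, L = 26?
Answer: 225/4 ≈ 56.250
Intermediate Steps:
D(r, B) = 7/(-2 - 2*B)
E(k) = -k (E(k) = k - 2*k = -k)
C = -45/2 (C = -(-7)/(2 + 2*0) - 1*26 = -(-7)/(2 + 0) - 26 = -(-7)/2 - 26 = -1*(-7/2) - 26 = 7/2 - 26 = -45/2 ≈ -22.500)
(5*(-3 + 6) + C)**2 = (5*(-3 + 6) - 45/2)**2 = (5*3 - 45/2)**2 = (15 - 45/2)**2 = (-15/2)**2 = 225/4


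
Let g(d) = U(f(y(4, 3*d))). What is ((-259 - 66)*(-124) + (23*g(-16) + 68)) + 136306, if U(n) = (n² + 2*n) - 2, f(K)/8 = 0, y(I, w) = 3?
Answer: 176628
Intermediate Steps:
f(K) = 0 (f(K) = 8*0 = 0)
U(n) = -2 + n² + 2*n
g(d) = -2 (g(d) = -2 + 0² + 2*0 = -2 + 0 + 0 = -2)
((-259 - 66)*(-124) + (23*g(-16) + 68)) + 136306 = ((-259 - 66)*(-124) + (23*(-2) + 68)) + 136306 = (-325*(-124) + (-46 + 68)) + 136306 = (40300 + 22) + 136306 = 40322 + 136306 = 176628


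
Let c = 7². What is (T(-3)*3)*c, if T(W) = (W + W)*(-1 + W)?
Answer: 3528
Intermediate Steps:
c = 49
T(W) = 2*W*(-1 + W) (T(W) = (2*W)*(-1 + W) = 2*W*(-1 + W))
(T(-3)*3)*c = ((2*(-3)*(-1 - 3))*3)*49 = ((2*(-3)*(-4))*3)*49 = (24*3)*49 = 72*49 = 3528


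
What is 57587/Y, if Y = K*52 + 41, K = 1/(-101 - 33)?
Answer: 3858329/2721 ≈ 1418.0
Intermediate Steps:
K = -1/134 (K = 1/(-134) = -1/134 ≈ -0.0074627)
Y = 2721/67 (Y = -1/134*52 + 41 = -26/67 + 41 = 2721/67 ≈ 40.612)
57587/Y = 57587/(2721/67) = 57587*(67/2721) = 3858329/2721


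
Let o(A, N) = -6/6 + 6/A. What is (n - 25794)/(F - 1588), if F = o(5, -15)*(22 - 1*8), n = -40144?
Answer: 164845/3963 ≈ 41.596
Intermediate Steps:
o(A, N) = -1 + 6/A (o(A, N) = -6*⅙ + 6/A = -1 + 6/A)
F = 14/5 (F = ((6 - 1*5)/5)*(22 - 1*8) = ((6 - 5)/5)*(22 - 8) = ((⅕)*1)*14 = (⅕)*14 = 14/5 ≈ 2.8000)
(n - 25794)/(F - 1588) = (-40144 - 25794)/(14/5 - 1588) = -65938/(-7926/5) = -65938*(-5/7926) = 164845/3963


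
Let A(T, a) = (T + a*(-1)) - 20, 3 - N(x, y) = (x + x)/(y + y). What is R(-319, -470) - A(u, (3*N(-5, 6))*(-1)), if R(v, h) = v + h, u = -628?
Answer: -305/2 ≈ -152.50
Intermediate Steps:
N(x, y) = 3 - x/y (N(x, y) = 3 - (x + x)/(y + y) = 3 - 2*x/(2*y) = 3 - 2*x*1/(2*y) = 3 - x/y)
R(v, h) = h + v
A(T, a) = -20 + T - a (A(T, a) = (T - a) - 20 = -20 + T - a)
R(-319, -470) - A(u, (3*N(-5, 6))*(-1)) = (-470 - 319) - (-20 - 628 - 3*(3 - 1*(-5)/6)*(-1)) = -789 - (-20 - 628 - 3*(3 - 1*(-5)*⅙)*(-1)) = -789 - (-20 - 628 - 3*(3 + ⅚)*(-1)) = -789 - (-20 - 628 - 3*(23/6)*(-1)) = -789 - (-20 - 628 - 23*(-1)/2) = -789 - (-20 - 628 - 1*(-23/2)) = -789 - (-20 - 628 + 23/2) = -789 - 1*(-1273/2) = -789 + 1273/2 = -305/2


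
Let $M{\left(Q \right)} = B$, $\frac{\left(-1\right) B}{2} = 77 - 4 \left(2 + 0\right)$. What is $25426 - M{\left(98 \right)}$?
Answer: $25564$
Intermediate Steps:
$B = -138$ ($B = - 2 \left(77 - 4 \left(2 + 0\right)\right) = - 2 \left(77 - 4 \cdot 2\right) = - 2 \left(77 - 8\right) = \left(-2\right) 69 = -138$)
$M{\left(Q \right)} = -138$
$25426 - M{\left(98 \right)} = 25426 - -138 = 25426 + 138 = 25564$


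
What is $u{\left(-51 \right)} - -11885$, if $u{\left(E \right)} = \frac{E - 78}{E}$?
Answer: $\frac{202088}{17} \approx 11888.0$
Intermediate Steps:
$u{\left(E \right)} = \frac{-78 + E}{E}$
$u{\left(-51 \right)} - -11885 = \frac{-78 - 51}{-51} - -11885 = \left(- \frac{1}{51}\right) \left(-129\right) + 11885 = \frac{43}{17} + 11885 = \frac{202088}{17}$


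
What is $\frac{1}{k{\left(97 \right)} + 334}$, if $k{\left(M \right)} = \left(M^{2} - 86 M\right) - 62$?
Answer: $\frac{1}{1339} \approx 0.00074683$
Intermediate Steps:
$k{\left(M \right)} = -62 + M^{2} - 86 M$
$\frac{1}{k{\left(97 \right)} + 334} = \frac{1}{\left(-62 + 97^{2} - 8342\right) + 334} = \frac{1}{\left(-62 + 9409 - 8342\right) + 334} = \frac{1}{1005 + 334} = \frac{1}{1339}$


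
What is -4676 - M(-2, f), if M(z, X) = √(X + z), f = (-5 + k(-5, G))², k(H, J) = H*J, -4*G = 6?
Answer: -4676 - √17/2 ≈ -4678.1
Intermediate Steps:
G = -3/2 (G = -¼*6 = -3/2 ≈ -1.5000)
f = 25/4 (f = (-5 - 5*(-3/2))² = (-5 + 15/2)² = (5/2)² = 25/4 ≈ 6.2500)
-4676 - M(-2, f) = -4676 - √(25/4 - 2) = -4676 - √(17/4) = -4676 - √17/2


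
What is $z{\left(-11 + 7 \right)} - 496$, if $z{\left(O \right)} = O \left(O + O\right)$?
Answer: $-464$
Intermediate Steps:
$z{\left(O \right)} = 2 O^{2}$ ($z{\left(O \right)} = O 2 O = 2 O^{2}$)
$z{\left(-11 + 7 \right)} - 496 = 2 \left(-11 + 7\right)^{2} - 496 = 2 \left(-4\right)^{2} - 496 = 2 \cdot 16 - 496 = 32 - 496 = -464$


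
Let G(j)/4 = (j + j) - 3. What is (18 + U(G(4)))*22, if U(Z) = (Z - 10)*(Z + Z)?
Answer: 9196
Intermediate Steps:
G(j) = -12 + 8*j (G(j) = 4*((j + j) - 3) = 4*(2*j - 3) = 4*(-3 + 2*j) = -12 + 8*j)
U(Z) = 2*Z*(-10 + Z) (U(Z) = (-10 + Z)*(2*Z) = 2*Z*(-10 + Z))
(18 + U(G(4)))*22 = (18 + 2*(-12 + 8*4)*(-10 + (-12 + 8*4)))*22 = (18 + 2*(-12 + 32)*(-10 + (-12 + 32)))*22 = (18 + 2*20*(-10 + 20))*22 = (18 + 2*20*10)*22 = (18 + 400)*22 = 418*22 = 9196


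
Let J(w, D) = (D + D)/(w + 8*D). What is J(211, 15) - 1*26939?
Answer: -8916779/331 ≈ -26939.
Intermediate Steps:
J(w, D) = 2*D/(w + 8*D) (J(w, D) = (2*D)/(w + 8*D) = 2*D/(w + 8*D))
J(211, 15) - 1*26939 = 2*15/(211 + 8*15) - 1*26939 = 2*15/(211 + 120) - 26939 = 2*15/331 - 26939 = 2*15*(1/331) - 26939 = 30/331 - 26939 = -8916779/331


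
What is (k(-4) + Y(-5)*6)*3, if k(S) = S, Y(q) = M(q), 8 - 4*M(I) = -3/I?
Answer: 213/10 ≈ 21.300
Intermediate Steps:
M(I) = 2 + 3/(4*I) (M(I) = 2 - (-3)/(4*I) = 2 + 3/(4*I))
Y(q) = 2 + 3/(4*q)
(k(-4) + Y(-5)*6)*3 = (-4 + (2 + (3/4)/(-5))*6)*3 = (-4 + (2 + (3/4)*(-1/5))*6)*3 = (-4 + (2 - 3/20)*6)*3 = (-4 + (37/20)*6)*3 = (-4 + 111/10)*3 = (71/10)*3 = 213/10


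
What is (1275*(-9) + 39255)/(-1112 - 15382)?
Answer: -4630/2749 ≈ -1.6842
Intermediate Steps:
(1275*(-9) + 39255)/(-1112 - 15382) = (-11475 + 39255)/(-16494) = 27780*(-1/16494) = -4630/2749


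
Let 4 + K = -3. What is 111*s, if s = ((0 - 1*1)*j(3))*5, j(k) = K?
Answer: 3885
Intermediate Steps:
K = -7 (K = -4 - 3 = -7)
j(k) = -7
s = 35 (s = ((0 - 1*1)*(-7))*5 = ((0 - 1)*(-7))*5 = -1*(-7)*5 = 7*5 = 35)
111*s = 111*35 = 3885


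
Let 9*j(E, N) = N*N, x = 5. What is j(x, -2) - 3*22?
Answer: -590/9 ≈ -65.556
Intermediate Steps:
j(E, N) = N²/9 (j(E, N) = (N*N)/9 = N²/9)
j(x, -2) - 3*22 = (⅑)*(-2)² - 3*22 = (⅑)*4 - 66 = 4/9 - 66 = -590/9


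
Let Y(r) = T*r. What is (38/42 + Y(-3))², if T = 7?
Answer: 178084/441 ≈ 403.82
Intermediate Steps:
Y(r) = 7*r
(38/42 + Y(-3))² = (38/42 + 7*(-3))² = (38*(1/42) - 21)² = (19/21 - 21)² = (-422/21)² = 178084/441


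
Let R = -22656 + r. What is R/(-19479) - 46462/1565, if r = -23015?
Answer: -833558183/30484635 ≈ -27.344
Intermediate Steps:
R = -45671 (R = -22656 - 23015 = -45671)
R/(-19479) - 46462/1565 = -45671/(-19479) - 46462/1565 = -45671*(-1/19479) - 46462*1/1565 = 45671/19479 - 46462/1565 = -833558183/30484635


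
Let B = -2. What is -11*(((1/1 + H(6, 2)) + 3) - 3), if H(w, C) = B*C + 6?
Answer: -33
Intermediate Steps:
H(w, C) = 6 - 2*C (H(w, C) = -2*C + 6 = 6 - 2*C)
-11*(((1/1 + H(6, 2)) + 3) - 3) = -11*(((1/1 + (6 - 2*2)) + 3) - 3) = -11*(((1 + (6 - 4)) + 3) - 3) = -11*(((1 + 2) + 3) - 3) = -11*((3 + 3) - 3) = -11*(6 - 3) = -11*3 = -33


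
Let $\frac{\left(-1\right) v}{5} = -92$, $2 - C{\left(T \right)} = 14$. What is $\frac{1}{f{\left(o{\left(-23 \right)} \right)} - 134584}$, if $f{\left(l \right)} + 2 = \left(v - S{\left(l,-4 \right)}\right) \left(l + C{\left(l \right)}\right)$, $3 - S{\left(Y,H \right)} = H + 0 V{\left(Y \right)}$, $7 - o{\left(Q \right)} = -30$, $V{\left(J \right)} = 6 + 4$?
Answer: $- \frac{1}{123261} \approx -8.1129 \cdot 10^{-6}$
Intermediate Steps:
$C{\left(T \right)} = -12$ ($C{\left(T \right)} = 2 - 14 = -12$)
$V{\left(J \right)} = 10$
$o{\left(Q \right)} = 37$ ($o{\left(Q \right)} = 7 - -30 = 7 + 30 = 37$)
$v = 460$ ($v = \left(-5\right) \left(-92\right) = 460$)
$S{\left(Y,H \right)} = 3 - H$ ($S{\left(Y,H \right)} = 3 - \left(H + 0 \cdot 10\right) = 3 - \left(H + 0\right) = 3 - H$)
$f{\left(l \right)} = -5438 + 453 l$ ($f{\left(l \right)} = -2 + \left(460 - \left(3 - -4\right)\right) \left(l - 12\right) = -2 + \left(460 - \left(3 + 4\right)\right) \left(-12 + l\right) = -2 + \left(460 - 7\right) \left(-12 + l\right) = -2 + 453 \left(-12 + l\right) = -2 + \left(-5436 + 453 l\right) = -5438 + 453 l$)
$\frac{1}{f{\left(o{\left(-23 \right)} \right)} - 134584} = \frac{1}{\left(-5438 + 453 \cdot 37\right) - 134584} = \frac{1}{\left(-5438 + 16761\right) - 134584} = \frac{1}{11323 - 134584} = \frac{1}{-123261} = - \frac{1}{123261}$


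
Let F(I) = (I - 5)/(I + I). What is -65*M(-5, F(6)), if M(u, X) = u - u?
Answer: 0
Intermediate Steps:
F(I) = (-5 + I)/(2*I) (F(I) = (-5 + I)/((2*I)) = (-5 + I)*(1/(2*I)) = (-5 + I)/(2*I))
M(u, X) = 0
-65*M(-5, F(6)) = -65*0 = 0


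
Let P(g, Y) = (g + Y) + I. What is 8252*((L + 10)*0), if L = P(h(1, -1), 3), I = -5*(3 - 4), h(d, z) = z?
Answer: 0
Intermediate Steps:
I = 5 (I = -5*(-1) = 5)
P(g, Y) = 5 + Y + g (P(g, Y) = (g + Y) + 5 = (Y + g) + 5 = 5 + Y + g)
L = 7 (L = 5 + 3 - 1 = 7)
8252*((L + 10)*0) = 8252*((7 + 10)*0) = 8252*(17*0) = 8252*0 = 0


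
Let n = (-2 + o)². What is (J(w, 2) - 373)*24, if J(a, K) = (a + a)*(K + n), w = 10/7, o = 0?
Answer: -59784/7 ≈ -8540.6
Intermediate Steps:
n = 4 (n = (-2 + 0)² = (-2)² = 4)
w = 10/7 (w = 10*(⅐) = 10/7 ≈ 1.4286)
J(a, K) = 2*a*(4 + K) (J(a, K) = (a + a)*(K + 4) = (2*a)*(4 + K) = 2*a*(4 + K))
(J(w, 2) - 373)*24 = (2*(10/7)*(4 + 2) - 373)*24 = (2*(10/7)*6 - 373)*24 = (120/7 - 373)*24 = -2491/7*24 = -59784/7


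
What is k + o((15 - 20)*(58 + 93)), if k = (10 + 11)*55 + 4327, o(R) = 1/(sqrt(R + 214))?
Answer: 5482 - I*sqrt(541)/541 ≈ 5482.0 - 0.042993*I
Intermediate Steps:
o(R) = 1/sqrt(214 + R) (o(R) = 1/(sqrt(214 + R)) = 1/sqrt(214 + R))
k = 5482 (k = 21*55 + 4327 = 1155 + 4327 = 5482)
k + o((15 - 20)*(58 + 93)) = 5482 + 1/sqrt(214 + (15 - 20)*(58 + 93)) = 5482 + 1/sqrt(214 - 5*151) = 5482 + 1/sqrt(214 - 755) = 5482 + 1/sqrt(-541) = 5482 - I*sqrt(541)/541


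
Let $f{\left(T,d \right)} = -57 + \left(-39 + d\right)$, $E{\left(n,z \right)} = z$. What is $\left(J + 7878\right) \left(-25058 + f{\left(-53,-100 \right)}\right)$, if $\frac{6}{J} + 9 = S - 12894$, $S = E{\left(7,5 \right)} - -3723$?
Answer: $- \frac{1825375383576}{9175} \approx -1.9895 \cdot 10^{8}$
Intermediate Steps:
$f{\left(T,d \right)} = -96 + d$
$S = 3728$ ($S = 5 - -3723 = 5 + 3723 = 3728$)
$J = - \frac{6}{9175}$ ($J = \frac{6}{-9 + \left(3728 - 12894\right)} = \frac{6}{-9 - 9166} = \frac{6}{-9175} = 6 \left(- \frac{1}{9175}\right) = - \frac{6}{9175} \approx -0.00065395$)
$\left(J + 7878\right) \left(-25058 + f{\left(-53,-100 \right)}\right) = \left(- \frac{6}{9175} + 7878\right) \left(-25058 - 196\right) = \frac{72280644 \left(-25058 - 196\right)}{9175} = \frac{72280644}{9175} \left(-25254\right) = - \frac{1825375383576}{9175}$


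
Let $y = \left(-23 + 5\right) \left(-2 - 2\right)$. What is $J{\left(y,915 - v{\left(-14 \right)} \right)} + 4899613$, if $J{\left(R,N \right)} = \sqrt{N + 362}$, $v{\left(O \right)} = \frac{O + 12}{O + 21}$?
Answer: $4899613 + \frac{\sqrt{62587}}{7} \approx 4.8996 \cdot 10^{6}$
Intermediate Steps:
$v{\left(O \right)} = \frac{12 + O}{21 + O}$
$y = 72$ ($y = - 18 \left(-2 - 2\right) = \left(-18\right) \left(-4\right) = 72$)
$J{\left(R,N \right)} = \sqrt{362 + N}$
$J{\left(y,915 - v{\left(-14 \right)} \right)} + 4899613 = \sqrt{362 + \left(915 - \frac{12 - 14}{21 - 14}\right)} + 4899613 = \sqrt{362 + \left(915 - \frac{1}{7} \left(-2\right)\right)} + 4899613 = \sqrt{362 + \left(915 - - \frac{2}{7}\right)} + 4899613 = \sqrt{362 + \left(915 + \frac{2}{7}\right)} + 4899613 = \sqrt{362 + \frac{6407}{7}} + 4899613 = \sqrt{\frac{8941}{7}} + 4899613 = \frac{\sqrt{62587}}{7} + 4899613 = 4899613 + \frac{\sqrt{62587}}{7}$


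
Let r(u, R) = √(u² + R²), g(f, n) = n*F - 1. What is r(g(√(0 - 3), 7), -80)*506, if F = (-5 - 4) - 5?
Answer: 506*√16201 ≈ 64405.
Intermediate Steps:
F = -14 (F = -9 - 5 = -14)
g(f, n) = -1 - 14*n (g(f, n) = n*(-14) - 1 = -14*n - 1 = -1 - 14*n)
r(u, R) = √(R² + u²)
r(g(√(0 - 3), 7), -80)*506 = √((-80)² + (-1 - 14*7)²)*506 = √(6400 + (-1 - 98)²)*506 = √(6400 + (-99)²)*506 = √(6400 + 9801)*506 = √16201*506 = 506*√16201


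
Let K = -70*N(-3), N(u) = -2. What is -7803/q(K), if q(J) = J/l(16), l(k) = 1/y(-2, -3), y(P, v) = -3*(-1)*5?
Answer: -2601/700 ≈ -3.7157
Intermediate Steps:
y(P, v) = 15 (y(P, v) = 3*5 = 15)
l(k) = 1/15
K = 140 (K = -70*(-2) = 140)
q(J) = 15*J (q(J) = J/(1/15) = J*15 = 15*J)
-7803/q(K) = -7803/(15*140) = -7803/2100 = -7803*1/2100 = -2601/700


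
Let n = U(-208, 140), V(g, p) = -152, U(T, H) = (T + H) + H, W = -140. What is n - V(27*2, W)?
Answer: 224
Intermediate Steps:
U(T, H) = T + 2*H (U(T, H) = (H + T) + H = T + 2*H)
n = 72 (n = -208 + 2*140 = -208 + 280 = 72)
n - V(27*2, W) = 72 - 1*(-152) = 72 + 152 = 224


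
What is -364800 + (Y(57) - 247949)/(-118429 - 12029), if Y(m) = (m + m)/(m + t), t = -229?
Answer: -4092811418729/11219388 ≈ -3.6480e+5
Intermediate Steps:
Y(m) = 2*m/(-229 + m) (Y(m) = (m + m)/(m - 229) = (2*m)/(-229 + m) = 2*m/(-229 + m))
-364800 + (Y(57) - 247949)/(-118429 - 12029) = -364800 + (2*57/(-229 + 57) - 247949)/(-118429 - 12029) = -364800 + (2*57/(-172) - 247949)/(-130458) = -364800 + (2*57*(-1/172) - 247949)*(-1/130458) = -364800 + (-57/86 - 247949)*(-1/130458) = -364800 - 21323671/86*(-1/130458) = -364800 + 21323671/11219388 = -4092811418729/11219388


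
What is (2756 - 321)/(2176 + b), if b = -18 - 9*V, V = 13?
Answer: 2435/2041 ≈ 1.1930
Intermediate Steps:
b = -135 (b = -18 - 9*13 = -18 - 117 = -135)
(2756 - 321)/(2176 + b) = (2756 - 321)/(2176 - 135) = 2435/2041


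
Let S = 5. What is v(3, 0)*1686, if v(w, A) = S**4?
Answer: 1053750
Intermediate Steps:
v(w, A) = 625 (v(w, A) = 5**4 = 625)
v(3, 0)*1686 = 625*1686 = 1053750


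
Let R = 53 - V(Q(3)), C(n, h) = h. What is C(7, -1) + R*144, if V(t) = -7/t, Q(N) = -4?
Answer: 7379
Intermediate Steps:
R = 205/4 (R = 53 - (-7)/(-4) = 53 - (-7)*(-1)/4 = 53 - 1*7/4 = 53 - 7/4 = 205/4 ≈ 51.250)
C(7, -1) + R*144 = -1 + (205/4)*144 = -1 + 7380 = 7379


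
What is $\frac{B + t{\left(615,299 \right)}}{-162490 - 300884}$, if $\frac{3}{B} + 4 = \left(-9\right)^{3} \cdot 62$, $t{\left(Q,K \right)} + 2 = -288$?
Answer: $\frac{13108583}{20945431548} \approx 0.00062584$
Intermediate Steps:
$t{\left(Q,K \right)} = -290$ ($t{\left(Q,K \right)} = -2 - 288 = -290$)
$B = - \frac{3}{45202}$ ($B = \frac{3}{-4 + \left(-9\right)^{3} \cdot 62} = \frac{3}{-4 - 45198} = \frac{3}{-45202} = 3 \left(- \frac{1}{45202}\right) = - \frac{3}{45202} \approx -6.6369 \cdot 10^{-5}$)
$\frac{B + t{\left(615,299 \right)}}{-162490 - 300884} = \frac{- \frac{3}{45202} - 290}{-162490 - 300884} = - \frac{13108583}{45202 \left(-162490 - 300884\right)} = - \frac{13108583}{45202 \left(-463374\right)} = \left(- \frac{13108583}{45202}\right) \left(- \frac{1}{463374}\right) = \frac{13108583}{20945431548}$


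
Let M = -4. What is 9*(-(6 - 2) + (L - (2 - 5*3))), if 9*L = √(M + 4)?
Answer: 81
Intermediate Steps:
L = 0 (L = √(-4 + 4)/9 = √0/9 = (⅑)*0 = 0)
9*(-(6 - 2) + (L - (2 - 5*3))) = 9*(-(6 - 2) + (0 - (2 - 5*3))) = 9*(-1*4 + (0 - (2 - 15))) = 9*(-4 + (0 - 1*(-13))) = 9*(-4 + (0 + 13)) = 9*(-4 + 13) = 9*9 = 81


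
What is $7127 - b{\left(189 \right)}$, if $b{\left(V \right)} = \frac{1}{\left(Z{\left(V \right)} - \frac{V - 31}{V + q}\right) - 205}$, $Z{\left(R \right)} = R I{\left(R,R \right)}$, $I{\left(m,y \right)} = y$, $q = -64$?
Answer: $\frac{31639190309}{4439342} \approx 7127.0$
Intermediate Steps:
$Z{\left(R \right)} = R^{2}$ ($Z{\left(R \right)} = R R = R^{2}$)
$b{\left(V \right)} = \frac{1}{-205 + V^{2} - \frac{-31 + V}{-64 + V}}$ ($b{\left(V \right)} = \frac{1}{\left(V^{2} - \frac{V - 31}{V - 64}\right) - 205} = \frac{1}{\left(V^{2} - \frac{-31 + V}{-64 + V}\right) - 205} = \frac{1}{-205 + V^{2} - \frac{-31 + V}{-64 + V}}$)
$7127 - b{\left(189 \right)} = 7127 - \frac{-64 + 189}{13151 + 189^{3} - 38934 - 64 \cdot 189^{2}} = 7127 - \frac{1}{13151 + 6751269 - 38934 - 2286144} \cdot 125 = 7127 - \frac{1}{4439342} \cdot 125 = 7127 - \frac{125}{4439342} = \frac{31639190309}{4439342}$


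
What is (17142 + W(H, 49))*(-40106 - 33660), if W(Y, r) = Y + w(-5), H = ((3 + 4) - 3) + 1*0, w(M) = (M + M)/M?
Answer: -1264939368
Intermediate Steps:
w(M) = 2 (w(M) = (2*M)/M = 2)
H = 4 (H = (7 - 3) + 0 = 4 + 0 = 4)
W(Y, r) = 2 + Y (W(Y, r) = Y + 2 = 2 + Y)
(17142 + W(H, 49))*(-40106 - 33660) = (17142 + (2 + 4))*(-40106 - 33660) = (17142 + 6)*(-73766) = 17148*(-73766) = -1264939368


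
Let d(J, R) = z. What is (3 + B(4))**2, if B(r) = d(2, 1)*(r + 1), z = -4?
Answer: 289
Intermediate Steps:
d(J, R) = -4
B(r) = -4 - 4*r (B(r) = -4*(r + 1) = -4*(1 + r) = -4 - 4*r)
(3 + B(4))**2 = (3 + (-4 - 4*4))**2 = (3 + (-4 - 16))**2 = (3 - 20)**2 = (-17)**2 = 289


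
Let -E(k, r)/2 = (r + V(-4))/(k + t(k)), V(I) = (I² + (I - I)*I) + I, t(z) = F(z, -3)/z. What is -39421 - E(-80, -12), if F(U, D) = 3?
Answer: -39421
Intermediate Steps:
t(z) = 3/z
V(I) = I + I² (V(I) = (I² + 0*I) + I = (I² + 0) + I = I² + I = I + I²)
E(k, r) = -2*(12 + r)/(k + 3/k) (E(k, r) = -2*(r - 4*(1 - 4))/(k + 3/k) = -2*(r - 4*(-3))/(k + 3/k) = -2*(r + 12)/(k + 3/k) = -2*(12 + r)/(k + 3/k))
-39421 - E(-80, -12) = -39421 - (-2)*(-80)*(12 - 12)/(3 + (-80)²) = -39421 - (-2)*(-80)*0/(3 + 6400) = -39421 - (-2)*(-80)*0/6403 = -39421 - 1*0 = -39421 + 0 = -39421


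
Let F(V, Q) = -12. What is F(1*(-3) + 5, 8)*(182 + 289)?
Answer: -5652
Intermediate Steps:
F(1*(-3) + 5, 8)*(182 + 289) = -12*(182 + 289) = -12*471 = -5652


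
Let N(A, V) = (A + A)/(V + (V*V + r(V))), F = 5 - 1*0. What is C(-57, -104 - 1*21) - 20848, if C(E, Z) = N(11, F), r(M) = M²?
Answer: -104238/5 ≈ -20848.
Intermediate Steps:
F = 5 (F = 5 + 0 = 5)
N(A, V) = 2*A/(V + 2*V²) (N(A, V) = (A + A)/(V + (V*V + V²)) = (2*A)/(V + (V² + V²)) = (2*A)/(V + 2*V²) = 2*A/(V + 2*V²))
C(E, Z) = ⅖ (C(E, Z) = 2*11/(5*(1 + 2*5)) = 2*11*(⅕)/(1 + 10) = 2*11*(⅕)/11 = 2*11*(⅕)*(1/11) = ⅖)
C(-57, -104 - 1*21) - 20848 = ⅖ - 20848 = -104238/5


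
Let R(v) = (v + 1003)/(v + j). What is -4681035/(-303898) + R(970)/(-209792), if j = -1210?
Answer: 117845543161777/7650644305920 ≈ 15.403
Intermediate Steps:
R(v) = (1003 + v)/(-1210 + v) (R(v) = (v + 1003)/(v - 1210) = (1003 + v)/(-1210 + v))
-4681035/(-303898) + R(970)/(-209792) = -4681035/(-303898) + ((1003 + 970)/(-1210 + 970))/(-209792) = -4681035*(-1/303898) + (1973/(-240))*(-1/209792) = 4681035/303898 - 1/240*1973*(-1/209792) = 4681035/303898 - 1973/240*(-1/209792) = 4681035/303898 + 1973/50350080 = 117845543161777/7650644305920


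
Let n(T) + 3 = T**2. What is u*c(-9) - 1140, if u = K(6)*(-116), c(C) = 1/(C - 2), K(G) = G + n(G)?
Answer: -8016/11 ≈ -728.73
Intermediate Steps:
n(T) = -3 + T**2
K(G) = -3 + G + G**2 (K(G) = G + (-3 + G**2) = -3 + G + G**2)
c(C) = 1/(-2 + C)
u = -4524 (u = (-3 + 6 + 6**2)*(-116) = (-3 + 6 + 36)*(-116) = 39*(-116) = -4524)
u*c(-9) - 1140 = -4524/(-2 - 9) - 1140 = -4524/(-11) - 1140 = -4524*(-1/11) - 1140 = 4524/11 - 1140 = -8016/11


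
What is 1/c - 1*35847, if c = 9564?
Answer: -342840707/9564 ≈ -35847.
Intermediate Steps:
1/c - 1*35847 = 1/9564 - 1*35847 = 1/9564 - 35847 = -342840707/9564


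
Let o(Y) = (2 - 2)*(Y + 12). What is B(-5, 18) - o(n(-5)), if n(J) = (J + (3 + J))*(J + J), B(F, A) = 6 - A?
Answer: -12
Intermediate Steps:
n(J) = 2*J*(3 + 2*J) (n(J) = (3 + 2*J)*(2*J) = 2*J*(3 + 2*J))
o(Y) = 0 (o(Y) = 0*(12 + Y) = 0)
B(-5, 18) - o(n(-5)) = (6 - 1*18) - 1*0 = (6 - 18) + 0 = -12 + 0 = -12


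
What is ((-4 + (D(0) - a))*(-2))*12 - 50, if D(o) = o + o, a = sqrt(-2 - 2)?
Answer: 46 + 48*I ≈ 46.0 + 48.0*I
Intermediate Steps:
a = 2*I (a = sqrt(-4) = 2*I ≈ 2.0*I)
D(o) = 2*o
((-4 + (D(0) - a))*(-2))*12 - 50 = ((-4 + (2*0 - 2*I))*(-2))*12 - 50 = ((-4 + (0 - 2*I))*(-2))*12 - 50 = ((-4 - 2*I)*(-2))*12 - 50 = (8 + 4*I)*12 - 50 = (96 + 48*I) - 50 = 46 + 48*I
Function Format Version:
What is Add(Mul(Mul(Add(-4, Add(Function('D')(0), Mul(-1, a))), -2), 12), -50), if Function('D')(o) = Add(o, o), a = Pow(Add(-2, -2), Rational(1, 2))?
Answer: Add(46, Mul(48, I)) ≈ Add(46.000, Mul(48.000, I))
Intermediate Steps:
a = Mul(2, I) (a = Pow(-4, Rational(1, 2)) = Mul(2, I) ≈ Mul(2.0000, I))
Function('D')(o) = Mul(2, o)
Add(Mul(Mul(Add(-4, Add(Function('D')(0), Mul(-1, a))), -2), 12), -50) = Add(Mul(Mul(Add(-4, Add(Mul(2, 0), Mul(-1, Mul(2, I)))), -2), 12), -50) = Add(Mul(Mul(Add(-4, Add(0, Mul(-2, I))), -2), 12), -50) = Add(Mul(Mul(Add(-4, Mul(-2, I)), -2), 12), -50) = Add(Mul(Add(8, Mul(4, I)), 12), -50) = Add(Add(96, Mul(48, I)), -50) = Add(46, Mul(48, I))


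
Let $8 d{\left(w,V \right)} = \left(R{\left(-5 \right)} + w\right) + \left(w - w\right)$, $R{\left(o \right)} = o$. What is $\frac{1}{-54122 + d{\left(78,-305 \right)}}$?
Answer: $- \frac{8}{432903} \approx -1.848 \cdot 10^{-5}$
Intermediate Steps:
$d{\left(w,V \right)} = - \frac{5}{8} + \frac{w}{8}$ ($d{\left(w,V \right)} = \frac{\left(-5 + w\right) + \left(w - w\right)}{8} = \frac{\left(-5 + w\right) + 0}{8} = \frac{-5 + w}{8} = - \frac{5}{8} + \frac{w}{8}$)
$\frac{1}{-54122 + d{\left(78,-305 \right)}} = \frac{1}{-54122 + \left(- \frac{5}{8} + \frac{1}{8} \cdot 78\right)} = \frac{1}{-54122 + \left(- \frac{5}{8} + \frac{39}{4}\right)} = \frac{1}{-54122 + \frac{73}{8}} = \frac{1}{- \frac{432903}{8}} = - \frac{8}{432903}$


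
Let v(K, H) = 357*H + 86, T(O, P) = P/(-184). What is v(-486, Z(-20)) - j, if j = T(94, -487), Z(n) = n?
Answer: -1298423/184 ≈ -7056.6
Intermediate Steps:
T(O, P) = -P/184 (T(O, P) = P*(-1/184) = -P/184)
v(K, H) = 86 + 357*H
j = 487/184 (j = -1/184*(-487) = 487/184 ≈ 2.6467)
v(-486, Z(-20)) - j = (86 + 357*(-20)) - 1*487/184 = (86 - 7140) - 487/184 = -7054 - 487/184 = -1298423/184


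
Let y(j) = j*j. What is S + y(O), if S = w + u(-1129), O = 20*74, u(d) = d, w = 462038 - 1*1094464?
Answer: 1556845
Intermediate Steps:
w = -632426 (w = 462038 - 1094464 = -632426)
O = 1480
y(j) = j²
S = -633555 (S = -632426 - 1129 = -633555)
S + y(O) = -633555 + 1480² = -633555 + 2190400 = 1556845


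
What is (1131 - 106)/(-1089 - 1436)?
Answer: -41/101 ≈ -0.40594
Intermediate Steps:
(1131 - 106)/(-1089 - 1436) = 1025/(-2525) = 1025*(-1/2525) = -41/101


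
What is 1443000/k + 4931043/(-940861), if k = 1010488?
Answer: -453137169498/118841093771 ≈ -3.8130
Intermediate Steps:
1443000/k + 4931043/(-940861) = 1443000/1010488 + 4931043/(-940861) = 1443000*(1/1010488) + 4931043*(-1/940861) = 180375/126311 - 4931043/940861 = -453137169498/118841093771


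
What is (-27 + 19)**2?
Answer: 64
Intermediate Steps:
(-27 + 19)**2 = (-8)**2 = 64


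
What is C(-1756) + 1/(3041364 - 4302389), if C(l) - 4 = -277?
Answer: -344259826/1261025 ≈ -273.00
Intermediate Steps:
C(l) = -273 (C(l) = 4 - 277 = -273)
C(-1756) + 1/(3041364 - 4302389) = -273 + 1/(3041364 - 4302389) = -273 + 1/(-1261025) = -273 - 1/1261025 = -344259826/1261025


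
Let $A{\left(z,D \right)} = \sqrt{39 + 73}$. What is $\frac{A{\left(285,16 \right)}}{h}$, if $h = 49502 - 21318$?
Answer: $\frac{\sqrt{7}}{7046} \approx 0.0003755$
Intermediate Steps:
$A{\left(z,D \right)} = 4 \sqrt{7}$ ($A{\left(z,D \right)} = \sqrt{112} = 4 \sqrt{7}$)
$h = 28184$ ($h = 49502 - 21318 = 28184$)
$\frac{A{\left(285,16 \right)}}{h} = \frac{4 \sqrt{7}}{28184} = 4 \sqrt{7} \cdot \frac{1}{28184} = \frac{\sqrt{7}}{7046}$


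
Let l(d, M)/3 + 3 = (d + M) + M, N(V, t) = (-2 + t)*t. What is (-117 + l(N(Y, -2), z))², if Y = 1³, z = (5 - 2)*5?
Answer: 144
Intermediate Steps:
z = 15 (z = 3*5 = 15)
Y = 1
N(V, t) = t*(-2 + t)
l(d, M) = -9 + 3*d + 6*M (l(d, M) = -9 + 3*((d + M) + M) = -9 + 3*((M + d) + M) = -9 + 3*(d + 2*M) = -9 + (3*d + 6*M) = -9 + 3*d + 6*M)
(-117 + l(N(Y, -2), z))² = (-117 + (-9 + 3*(-2*(-2 - 2)) + 6*15))² = (-117 + (-9 + 3*(-2*(-4)) + 90))² = (-117 + (-9 + 3*8 + 90))² = (-117 + (-9 + 24 + 90))² = (-117 + 105)² = (-12)² = 144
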